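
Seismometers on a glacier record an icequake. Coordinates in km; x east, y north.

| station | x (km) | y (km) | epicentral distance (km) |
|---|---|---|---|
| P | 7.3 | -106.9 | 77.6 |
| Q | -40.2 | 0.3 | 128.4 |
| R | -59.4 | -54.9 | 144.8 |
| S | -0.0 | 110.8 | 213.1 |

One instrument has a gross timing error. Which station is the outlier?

Solve using three stations at a time. Using P, R, S (subtract circle equations pairwise → linear system) gives (x, y) ≈ (82.1, -85.9).
Distances from that point to each station vs reported:
  P: calculated 77.7 vs reported 77.6 → residual 0.1 km
  Q: calculated 149.6 vs reported 128.4 → residual 21.2 km
  R: calculated 144.8 vs reported 144.8 → residual 0.0 km
  S: calculated 213.1 vs reported 213.1 → residual 0.0 km
P, R, S are mutually consistent (residuals ≈ 0); Q is off by 21.2 km.

Q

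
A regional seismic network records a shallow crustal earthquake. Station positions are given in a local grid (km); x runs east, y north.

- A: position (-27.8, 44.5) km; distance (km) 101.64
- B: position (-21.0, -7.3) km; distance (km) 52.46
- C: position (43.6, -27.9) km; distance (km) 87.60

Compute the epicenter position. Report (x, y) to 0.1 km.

x ≈ -39.2 km, y ≈ -56.5 km

Circle about each station: (x + 27.8)² + (y − 44.5)² = 101.64²; (x + 21.0)² + (y + 7.3)² = 52.46²; (x − 43.6)² + (y + 27.9)² = 87.60².
Subtracting the A equation from the B and C equations removes the quadratic terms:
13.6 x − 103.6 y = 5319.84
142.8 x − 144.8 y = 2583.21
Solving the 2×2 system: x ≈ -39.2, y ≈ -56.5 km.
Check against A (with the unrounded x, y): √((x + 27.8)²+(y − 44.5)²) = 101.64 ≈ 101.64 km. ✓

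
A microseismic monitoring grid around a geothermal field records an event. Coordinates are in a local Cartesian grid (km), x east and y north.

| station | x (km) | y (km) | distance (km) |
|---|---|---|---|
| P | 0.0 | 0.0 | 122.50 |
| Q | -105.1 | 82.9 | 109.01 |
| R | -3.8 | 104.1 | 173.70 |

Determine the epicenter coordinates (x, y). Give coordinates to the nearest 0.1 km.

(-119.9, -25.1)

Circle about each station: x² + y² = 122.50²; (x + 105.1)² + (y − 82.9)² = 109.01²; (x + 3.8)² + (y − 104.1)² = 173.70².
Subtracting the P equation from the Q and R equations removes the quadratic terms:
-210.2 x + 165.8 y = 21041.49
-7.6 x + 208.2 y = -4314.19
Solving the 2×2 system: x ≈ -119.9, y ≈ -25.1 km.
Check against P (with the unrounded x, y): √(x²+y²) = 122.50 ≈ 122.50 km. ✓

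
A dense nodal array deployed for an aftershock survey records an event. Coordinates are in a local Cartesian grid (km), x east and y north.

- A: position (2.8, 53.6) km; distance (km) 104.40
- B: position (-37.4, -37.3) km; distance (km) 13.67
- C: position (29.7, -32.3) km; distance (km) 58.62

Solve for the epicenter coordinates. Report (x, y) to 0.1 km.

Circle about each station: (x − 2.8)² + (y − 53.6)² = 104.40²; (x + 37.4)² + (y + 37.3)² = 13.67²; (x − 29.7)² + (y + 32.3)² = 58.62².
Subtracting the A equation from the B and C equations removes the quadratic terms:
-80.4 x − 181.8 y = 10621.74
53.8 x − 171.8 y = 6507.64
Solving the 2×2 system: x ≈ -27.2, y ≈ -46.4 km.

(-27.2, -46.4)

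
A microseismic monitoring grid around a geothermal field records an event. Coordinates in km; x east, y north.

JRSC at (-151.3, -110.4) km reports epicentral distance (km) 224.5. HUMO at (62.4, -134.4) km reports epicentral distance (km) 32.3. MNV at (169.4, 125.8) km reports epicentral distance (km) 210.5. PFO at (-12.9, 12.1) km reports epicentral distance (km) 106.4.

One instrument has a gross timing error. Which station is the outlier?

Solve using three stations at a time. Using JRSC, MNV, PFO (subtract circle equations pairwise → linear system) gives (x, y) ≈ (67.0, -58.1).
Distances from that point to each station vs reported:
  JRSC: calculated 224.5 vs reported 224.5 → residual 0.0 km
  HUMO: calculated 76.4 vs reported 32.3 → residual 44.1 km
  MNV: calculated 210.5 vs reported 210.5 → residual 0.0 km
  PFO: calculated 106.4 vs reported 106.4 → residual 0.0 km
JRSC, MNV, PFO are mutually consistent (residuals ≈ 0); HUMO is off by 44.1 km.

HUMO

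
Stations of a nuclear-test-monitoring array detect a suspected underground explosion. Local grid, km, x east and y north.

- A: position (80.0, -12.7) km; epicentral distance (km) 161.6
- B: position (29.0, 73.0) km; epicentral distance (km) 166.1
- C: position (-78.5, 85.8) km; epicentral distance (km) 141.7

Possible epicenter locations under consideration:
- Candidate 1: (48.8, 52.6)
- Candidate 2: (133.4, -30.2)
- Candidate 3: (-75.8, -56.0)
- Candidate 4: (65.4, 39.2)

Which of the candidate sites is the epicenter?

For each candidate, compare |candidate − station| to the reported distance:
Candidate 1: residuals A 89.2, B 137.7, C 10.1 → max 137.7 km
Candidate 2: residuals A 105.4, B 19.3, C 99.9 → max 105.4 km
Candidate 3: residuals A 0.1, B 0.1, C 0.1 → max 0.1 km
Candidate 4: residuals A 107.7, B 116.4, C 9.6 → max 116.4 km
Only Candidate 3 has all residuals ≈ 0.

Candidate 3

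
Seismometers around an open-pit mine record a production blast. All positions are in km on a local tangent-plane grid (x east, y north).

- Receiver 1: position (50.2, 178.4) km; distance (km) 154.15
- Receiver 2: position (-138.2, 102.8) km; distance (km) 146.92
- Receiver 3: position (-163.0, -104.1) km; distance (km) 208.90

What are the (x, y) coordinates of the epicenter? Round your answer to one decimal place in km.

-7.6 km east, 35.5 km north

Circle about each station: (x − 50.2)² + (y − 178.4)² = 154.15²; (x + 138.2)² + (y − 102.8)² = 146.92²; (x + 163.0)² + (y + 104.1)² = 208.90².
Subtracting the Receiver 1 equation from the Receiver 2 and Receiver 3 equations removes the quadratic terms:
-376.8 x − 151.2 y = -2502.78
-426.4 x − 565.0 y = -16817.78
Solving the 2×2 system: x ≈ -7.6, y ≈ 35.5 km.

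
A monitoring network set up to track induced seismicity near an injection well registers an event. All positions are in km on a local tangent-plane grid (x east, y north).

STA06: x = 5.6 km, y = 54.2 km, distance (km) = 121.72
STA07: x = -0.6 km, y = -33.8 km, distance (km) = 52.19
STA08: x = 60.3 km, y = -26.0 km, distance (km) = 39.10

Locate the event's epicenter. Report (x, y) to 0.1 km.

x ≈ 43.7 km, y ≈ -61.4 km

Circle about each station: (x − 5.6)² + (y − 54.2)² = 121.72²; (x + 0.6)² + (y + 33.8)² = 52.19²; (x − 60.3)² + (y + 26.0)² = 39.10².
Subtracting pairs of circle equations eliminates x²+y² and gives linear equations (the radical axes):
-12.4 x − 176.0 y = 10265.76
109.4 x − 160.4 y = 14630.04
Solving the 2×2 system: x ≈ 43.7, y ≈ -61.4 km.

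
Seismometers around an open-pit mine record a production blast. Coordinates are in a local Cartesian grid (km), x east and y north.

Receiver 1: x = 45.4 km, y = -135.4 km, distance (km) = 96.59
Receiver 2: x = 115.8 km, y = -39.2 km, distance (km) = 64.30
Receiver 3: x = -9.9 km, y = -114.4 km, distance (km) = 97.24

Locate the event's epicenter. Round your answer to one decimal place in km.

Circle about each station: (x − 45.4)² + (y + 135.4)² = 96.59²; (x − 115.8)² + (y + 39.2)² = 64.30²; (x + 9.9)² + (y + 114.4)² = 97.24².
Subtracting pairs of circle equations eliminates x²+y² and gives linear equations (the radical axes):
140.8 x + 192.4 y = -252.90
-110.6 x + 42.0 y = -7334.94
Solving the 2×2 system: x ≈ 51.5, y ≈ -39.0 km.

51.5 km east, -39.0 km north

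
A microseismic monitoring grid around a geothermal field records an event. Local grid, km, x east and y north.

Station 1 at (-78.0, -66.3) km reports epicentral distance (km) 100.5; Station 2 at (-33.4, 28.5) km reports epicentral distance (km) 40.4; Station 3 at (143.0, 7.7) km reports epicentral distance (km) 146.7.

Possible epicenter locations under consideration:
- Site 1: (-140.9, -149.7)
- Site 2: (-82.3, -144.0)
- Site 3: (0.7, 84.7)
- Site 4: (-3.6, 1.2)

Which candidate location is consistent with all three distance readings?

Site 4

For each candidate, compare |candidate − station| to the reported distance:
Site 1: residuals Station 1 4.0, Station 2 167.7, Station 3 177.9 → max 177.9 km
Site 2: residuals Station 1 22.7, Station 2 138.9, Station 3 124.9 → max 138.9 km
Site 3: residuals Station 1 69.8, Station 2 25.3, Station 3 15.1 → max 69.8 km
Site 4: residuals Station 1 0.0, Station 2 0.0, Station 3 0.0 → max 0.0 km
Only Site 4 has all residuals ≈ 0.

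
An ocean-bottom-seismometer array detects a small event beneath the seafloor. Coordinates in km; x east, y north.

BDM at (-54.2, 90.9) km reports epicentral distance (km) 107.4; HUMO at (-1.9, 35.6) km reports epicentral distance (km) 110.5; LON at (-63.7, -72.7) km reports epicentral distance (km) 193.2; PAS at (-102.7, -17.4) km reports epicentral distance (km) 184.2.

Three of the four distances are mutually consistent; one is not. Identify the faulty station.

HUMO

Solve using three stations at a time. Using BDM, LON, PAS (subtract circle equations pairwise → linear system) gives (x, y) ≈ (52.6, 81.4).
Distances from that point to each station vs reported:
  BDM: calculated 107.2 vs reported 107.4 → residual 0.2 km
  HUMO: calculated 71.2 vs reported 110.5 → residual 39.3 km
  LON: calculated 193.1 vs reported 193.2 → residual 0.1 km
  PAS: calculated 184.1 vs reported 184.2 → residual 0.1 km
BDM, LON, PAS are mutually consistent (residuals ≈ 0); HUMO is off by 39.3 km.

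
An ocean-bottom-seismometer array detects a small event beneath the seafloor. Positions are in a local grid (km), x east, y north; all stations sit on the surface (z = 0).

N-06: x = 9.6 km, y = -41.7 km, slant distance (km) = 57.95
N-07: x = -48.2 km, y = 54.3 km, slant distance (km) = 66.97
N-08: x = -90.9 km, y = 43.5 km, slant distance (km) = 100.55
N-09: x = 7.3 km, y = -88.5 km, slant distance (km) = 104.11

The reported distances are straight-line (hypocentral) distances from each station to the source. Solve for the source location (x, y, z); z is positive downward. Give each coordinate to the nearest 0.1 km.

Each station gives a sphere (x−x_i)² + (y−y_i)² + z² = d_i² (stations at z=0).
Subtracting the N-06 sphere from N-07 and N-08: z² cancels, leaving linear equations in x and y:
-115.6 x + 192.0 y = 2313.90
-201.0 x + 170.4 y = 1571.91
Solving: x ≈ 4.895, y ≈ 14.999 km (keep extra digits for the depth step; rounded: 4.9, 15.0).
Then from the N-06 sphere: z² = 57.95² − (x − 9.6)² − (y + 41.7)² with x = 4.895, y = 14.999, so z ≈ 11.013 ≈ 11.0 km.

(4.9, 15.0, 11.0)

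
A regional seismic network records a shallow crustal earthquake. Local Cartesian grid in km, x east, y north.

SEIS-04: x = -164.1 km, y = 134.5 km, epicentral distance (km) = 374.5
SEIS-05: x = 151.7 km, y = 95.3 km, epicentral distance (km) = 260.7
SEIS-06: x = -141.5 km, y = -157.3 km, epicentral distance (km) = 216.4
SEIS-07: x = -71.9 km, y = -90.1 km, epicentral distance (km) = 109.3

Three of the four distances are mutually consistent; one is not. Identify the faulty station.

Solve using three stations at a time. Using SEIS-04, SEIS-05, SEIS-06 (subtract circle equations pairwise → linear system) gives (x, y) ≈ (74.9, -153.8).
Distances from that point to each station vs reported:
  SEIS-04: calculated 374.5 vs reported 374.5 → residual 0.0 km
  SEIS-05: calculated 260.7 vs reported 260.7 → residual 0.0 km
  SEIS-06: calculated 216.4 vs reported 216.4 → residual 0.0 km
  SEIS-07: calculated 160.0 vs reported 109.3 → residual 50.7 km
SEIS-04, SEIS-05, SEIS-06 are mutually consistent (residuals ≈ 0); SEIS-07 is off by 50.7 km.

SEIS-07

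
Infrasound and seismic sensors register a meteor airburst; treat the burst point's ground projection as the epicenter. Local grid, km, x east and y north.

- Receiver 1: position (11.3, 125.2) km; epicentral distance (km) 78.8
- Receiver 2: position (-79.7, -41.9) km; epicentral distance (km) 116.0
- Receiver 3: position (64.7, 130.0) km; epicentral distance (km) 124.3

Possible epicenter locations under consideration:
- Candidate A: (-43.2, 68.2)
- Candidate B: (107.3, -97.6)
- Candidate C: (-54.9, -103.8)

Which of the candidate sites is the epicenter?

For each candidate, compare |candidate − station| to the reported distance:
Candidate A: residuals Receiver 1 0.1, Receiver 2 0.0, Receiver 3 0.0 → max 0.1 km
Candidate B: residuals Receiver 1 163.8, Receiver 2 79.1, Receiver 3 107.3 → max 163.8 km
Candidate C: residuals Receiver 1 159.6, Receiver 2 49.3, Receiver 3 138.3 → max 159.6 km
Only Candidate A has all residuals ≈ 0.

Candidate A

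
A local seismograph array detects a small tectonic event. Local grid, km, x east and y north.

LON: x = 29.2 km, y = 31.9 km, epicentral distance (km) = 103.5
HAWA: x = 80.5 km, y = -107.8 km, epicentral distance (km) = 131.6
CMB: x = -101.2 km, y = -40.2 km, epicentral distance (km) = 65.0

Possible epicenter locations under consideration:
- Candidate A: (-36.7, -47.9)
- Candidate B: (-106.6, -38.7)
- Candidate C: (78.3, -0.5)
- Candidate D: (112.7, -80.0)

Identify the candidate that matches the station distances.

For each candidate, compare |candidate − station| to the reported distance:
Candidate A: residuals LON 0.0, HAWA 0.0, CMB 0.0 → max 0.0 km
Candidate B: residuals LON 49.6, HAWA 67.9, CMB 59.4 → max 67.9 km
Candidate C: residuals LON 44.7, HAWA 24.3, CMB 118.8 → max 118.8 km
Candidate D: residuals LON 36.1, HAWA 89.1, CMB 152.6 → max 152.6 km
Only Candidate A has all residuals ≈ 0.

Candidate A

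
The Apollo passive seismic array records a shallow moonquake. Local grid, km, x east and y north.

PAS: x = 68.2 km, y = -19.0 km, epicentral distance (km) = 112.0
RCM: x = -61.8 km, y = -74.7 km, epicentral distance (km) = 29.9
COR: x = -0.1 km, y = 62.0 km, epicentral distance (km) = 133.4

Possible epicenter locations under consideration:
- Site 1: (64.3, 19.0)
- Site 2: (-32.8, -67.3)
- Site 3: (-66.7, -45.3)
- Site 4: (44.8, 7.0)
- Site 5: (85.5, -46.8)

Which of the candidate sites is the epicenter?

For each candidate, compare |candidate − station| to the reported distance:
Site 1: residuals PAS 73.8, RCM 127.2, COR 56.0 → max 127.2 km
Site 2: residuals PAS 0.0, RCM 0.0, COR 0.0 → max 0.0 km
Site 3: residuals PAS 25.4, RCM 0.1, COR 7.1 → max 25.4 km
Site 4: residuals PAS 77.0, RCM 104.4, COR 62.4 → max 104.4 km
Site 5: residuals PAS 79.3, RCM 120.0, COR 5.0 → max 120.0 km
Only Site 2 has all residuals ≈ 0.

Site 2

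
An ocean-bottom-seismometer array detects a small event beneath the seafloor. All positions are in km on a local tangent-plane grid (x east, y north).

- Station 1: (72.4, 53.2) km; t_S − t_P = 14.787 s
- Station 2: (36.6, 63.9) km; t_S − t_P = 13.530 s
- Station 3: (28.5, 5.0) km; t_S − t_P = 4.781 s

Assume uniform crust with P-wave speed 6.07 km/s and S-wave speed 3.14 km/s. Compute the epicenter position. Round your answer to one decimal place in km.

x ≈ 10.0 km, y ≈ -20.0 km

Distance from S−P lag: d = Δt · v_P v_S / (v_P − v_S) = Δt · (6.07·3.14)/(6.07−3.14) ≈ 6.5051·Δt.
So d_Station 1 = 96.19, d_Station 2 = 88.01, d_Station 3 = 31.10 km.
Circle about each station: (x − 72.4)² + (y − 53.2)² = 96.19²; (x − 36.6)² + (y − 63.9)² = 88.01²; (x − 28.5)² + (y − 5.0)² = 31.10².
Subtracting the Station 1 equation from the Station 2 and Station 3 equations removes the quadratic terms:
-71.6 x + 21.4 y = -1142.47
-87.8 x − 96.4 y = 1050.56
Solving the 2×2 system: x ≈ 10.0, y ≈ -20.0 km.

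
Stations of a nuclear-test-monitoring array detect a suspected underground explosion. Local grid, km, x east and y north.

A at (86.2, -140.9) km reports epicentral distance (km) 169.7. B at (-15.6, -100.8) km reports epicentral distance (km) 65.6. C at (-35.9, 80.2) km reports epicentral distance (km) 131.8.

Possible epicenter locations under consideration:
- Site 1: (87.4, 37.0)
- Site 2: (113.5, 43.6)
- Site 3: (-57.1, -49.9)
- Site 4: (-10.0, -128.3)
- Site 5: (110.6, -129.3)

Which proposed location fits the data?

Site 3

For each candidate, compare |candidate − station| to the reported distance:
Site 1: residuals A 8.2, B 106.4, C 1.2 → max 106.4 km
Site 2: residuals A 16.8, B 128.1, C 22.0 → max 128.1 km
Site 3: residuals A 0.1, B 0.1, C 0.0 → max 0.1 km
Site 4: residuals A 72.7, B 37.5, C 78.3 → max 78.3 km
Site 5: residuals A 142.7, B 63.8, C 123.8 → max 142.7 km
Only Site 3 has all residuals ≈ 0.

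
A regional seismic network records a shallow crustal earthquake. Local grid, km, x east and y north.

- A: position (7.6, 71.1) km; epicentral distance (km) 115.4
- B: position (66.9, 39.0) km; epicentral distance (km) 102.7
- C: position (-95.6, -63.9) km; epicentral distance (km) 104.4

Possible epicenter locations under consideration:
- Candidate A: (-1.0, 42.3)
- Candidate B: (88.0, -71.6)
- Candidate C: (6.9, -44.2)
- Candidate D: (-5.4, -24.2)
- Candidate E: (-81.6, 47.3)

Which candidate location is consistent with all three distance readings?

Candidate C

For each candidate, compare |candidate − station| to the reported distance:
Candidate A: residuals A 85.3, B 34.7, C 37.8 → max 85.3 km
Candidate B: residuals A 48.4, B 9.9, C 79.4 → max 79.4 km
Candidate C: residuals A 0.1, B 0.1, C 0.0 → max 0.1 km
Candidate D: residuals A 19.2, B 6.7, C 5.8 → max 19.2 km
Candidate E: residuals A 23.1, B 46.0, C 7.7 → max 46.0 km
Only Candidate C has all residuals ≈ 0.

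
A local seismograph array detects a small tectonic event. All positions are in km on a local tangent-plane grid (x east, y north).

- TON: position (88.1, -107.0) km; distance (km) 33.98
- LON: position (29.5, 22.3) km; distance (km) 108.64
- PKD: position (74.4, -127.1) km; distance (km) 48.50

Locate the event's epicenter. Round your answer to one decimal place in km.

x ≈ 69.0 km, y ≈ -78.9 km

Circle about each station: (x − 88.1)² + (y + 107.0)² = 33.98²; (x − 29.5)² + (y − 22.3)² = 108.64²; (x − 74.4)² + (y + 127.1)² = 48.50².
Subtracting the TON equation from the LON and PKD equations removes the quadratic terms:
-117.2 x + 258.6 y = -28491.08
-27.4 x − 40.2 y = 1281.55
Solving the 2×2 system: x ≈ 69.0, y ≈ -78.9 km.
Check against TON (with the unrounded x, y): √((x − 88.1)²+(y + 107.0)²) = 33.98 ≈ 33.98 km. ✓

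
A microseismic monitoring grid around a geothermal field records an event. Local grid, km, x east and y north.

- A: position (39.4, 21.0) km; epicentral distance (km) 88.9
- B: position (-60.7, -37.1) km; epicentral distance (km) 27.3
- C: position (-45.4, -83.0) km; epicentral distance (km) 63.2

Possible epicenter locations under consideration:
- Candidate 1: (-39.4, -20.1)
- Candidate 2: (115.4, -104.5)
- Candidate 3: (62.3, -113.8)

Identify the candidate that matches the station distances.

For each candidate, compare |candidate − station| to the reported distance:
Candidate 1: residuals A 0.0, B 0.0, C 0.0 → max 0.0 km
Candidate 2: residuals A 57.8, B 161.3, C 99.0 → max 161.3 km
Candidate 3: residuals A 47.8, B 117.7, C 48.8 → max 117.7 km
Only Candidate 1 has all residuals ≈ 0.

Candidate 1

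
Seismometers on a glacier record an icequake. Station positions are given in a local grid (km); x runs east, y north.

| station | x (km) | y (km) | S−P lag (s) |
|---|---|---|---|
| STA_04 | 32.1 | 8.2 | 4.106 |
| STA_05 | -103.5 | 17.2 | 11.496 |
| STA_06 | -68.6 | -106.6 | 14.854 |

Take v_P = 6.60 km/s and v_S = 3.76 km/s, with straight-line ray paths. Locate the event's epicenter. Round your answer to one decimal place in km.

x ≈ -3.7 km, y ≈ 5.8 km

Distance from S−P lag: d = Δt · v_P v_S / (v_P − v_S) = Δt · (6.60·3.76)/(6.60−3.76) ≈ 8.7380·Δt.
So d_STA_04 = 35.88, d_STA_05 = 100.45, d_STA_06 = 129.79 km.
Circle about each station: (x − 32.1)² + (y − 8.2)² = 35.88²; (x + 103.5)² + (y − 17.2)² = 100.45²; (x + 68.6)² + (y + 106.6)² = 129.79².
Subtracting the STA_04 equation from the STA_05 and STA_06 equations removes the quadratic terms:
-271.2 x + 18.0 y = 1107.61
-201.4 x − 229.6 y = -586.20
Solving the 2×2 system: x ≈ -3.7, y ≈ 5.8 km.
Check against STA_04 (with the unrounded x, y): √((x − 32.1)²+(y − 8.2)²) = 35.88 ≈ 35.88 km. ✓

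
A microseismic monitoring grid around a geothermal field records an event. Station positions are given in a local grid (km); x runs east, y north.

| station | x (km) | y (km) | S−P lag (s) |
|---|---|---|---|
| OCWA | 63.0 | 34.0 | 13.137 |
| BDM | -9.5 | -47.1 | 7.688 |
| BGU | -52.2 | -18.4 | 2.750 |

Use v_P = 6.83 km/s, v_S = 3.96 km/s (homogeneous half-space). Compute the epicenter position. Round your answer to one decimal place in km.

Distance from S−P lag: d = Δt · v_P v_S / (v_P − v_S) = Δt · (6.83·3.96)/(6.83−3.96) ≈ 9.4240·Δt.
So d_OCWA = 123.80, d_BDM = 72.45, d_BGU = 25.92 km.
Circle about each station: (x − 63.0)² + (y − 34.0)² = 123.80²; (x + 9.5)² + (y + 47.1)² = 72.45²; (x + 52.2)² + (y + 18.4)² = 25.92².
Subtracting the OCWA equation from the BDM and BGU equations removes the quadratic terms:
-145.0 x − 162.2 y = 7261.10
-230.4 x − 104.8 y = 12592.99
Solving the 2×2 system: x ≈ -57.8, y ≈ 6.9 km.

-57.8 km east, 6.9 km north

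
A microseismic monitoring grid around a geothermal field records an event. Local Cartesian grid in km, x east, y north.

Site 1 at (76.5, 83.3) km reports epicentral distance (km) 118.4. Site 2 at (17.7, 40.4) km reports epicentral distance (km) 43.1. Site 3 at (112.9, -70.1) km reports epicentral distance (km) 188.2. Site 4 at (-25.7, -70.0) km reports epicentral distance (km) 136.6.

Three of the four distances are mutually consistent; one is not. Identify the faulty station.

Solve using three stations at a time. Using Site 2, Site 3, Site 4 (subtract circle equations pairwise → linear system) gives (x, y) ≈ (-16.8, 66.3).
Distances from that point to each station vs reported:
  Site 1: calculated 94.8 vs reported 118.4 → residual 23.6 km
  Site 2: calculated 43.1 vs reported 43.1 → residual 0.0 km
  Site 3: calculated 188.2 vs reported 188.2 → residual 0.0 km
  Site 4: calculated 136.6 vs reported 136.6 → residual 0.0 km
Site 2, Site 3, Site 4 are mutually consistent (residuals ≈ 0); Site 1 is off by 23.6 km.

Site 1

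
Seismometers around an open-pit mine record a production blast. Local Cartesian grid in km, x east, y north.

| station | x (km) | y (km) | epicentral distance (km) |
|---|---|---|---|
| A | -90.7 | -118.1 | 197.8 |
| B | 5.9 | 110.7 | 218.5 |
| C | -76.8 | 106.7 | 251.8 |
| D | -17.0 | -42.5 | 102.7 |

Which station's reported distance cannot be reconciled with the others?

A

Solve using three stations at a time. Using B, C, D (subtract circle equations pairwise → linear system) gives (x, y) ≈ (69.3, -98.5).
Distances from that point to each station vs reported:
  A: calculated 161.2 vs reported 197.8 → residual 36.6 km
  B: calculated 218.6 vs reported 218.5 → residual 0.1 km
  C: calculated 251.9 vs reported 251.8 → residual 0.1 km
  D: calculated 102.8 vs reported 102.7 → residual 0.1 km
B, C, D are mutually consistent (residuals ≈ 0); A is off by 36.6 km.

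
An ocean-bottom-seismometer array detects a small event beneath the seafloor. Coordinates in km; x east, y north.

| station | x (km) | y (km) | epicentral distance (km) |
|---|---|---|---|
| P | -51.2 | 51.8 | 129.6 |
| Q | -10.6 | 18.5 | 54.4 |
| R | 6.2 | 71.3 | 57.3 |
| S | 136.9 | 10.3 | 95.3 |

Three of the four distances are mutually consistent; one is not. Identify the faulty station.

P

Solve using three stations at a time. Using Q, R, S (subtract circle equations pairwise → linear system) gives (x, y) ≈ (43.1, 27.4).
Distances from that point to each station vs reported:
  P: calculated 97.4 vs reported 129.6 → residual 32.2 km
  Q: calculated 54.5 vs reported 54.4 → residual 0.1 km
  R: calculated 57.4 vs reported 57.3 → residual 0.1 km
  S: calculated 95.3 vs reported 95.3 → residual 0.0 km
Q, R, S are mutually consistent (residuals ≈ 0); P is off by 32.2 km.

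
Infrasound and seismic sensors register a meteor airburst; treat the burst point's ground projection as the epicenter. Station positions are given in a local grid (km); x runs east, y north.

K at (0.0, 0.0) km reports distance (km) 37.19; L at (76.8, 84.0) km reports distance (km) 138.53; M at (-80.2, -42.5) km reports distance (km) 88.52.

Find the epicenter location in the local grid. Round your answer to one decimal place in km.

x ≈ 8.1 km, y ≈ -36.3 km

Circle about each station: x² + y² = 37.19²; (x − 76.8)² + (y − 84.0)² = 138.53²; (x + 80.2)² + (y + 42.5)² = 88.52².
Subtracting the K equation from the L and M equations removes the quadratic terms:
153.6 x + 168.0 y = -4853.22
-160.4 x − 85.0 y = 1785.60
Solving the 2×2 system: x ≈ 8.1, y ≈ -36.3 km.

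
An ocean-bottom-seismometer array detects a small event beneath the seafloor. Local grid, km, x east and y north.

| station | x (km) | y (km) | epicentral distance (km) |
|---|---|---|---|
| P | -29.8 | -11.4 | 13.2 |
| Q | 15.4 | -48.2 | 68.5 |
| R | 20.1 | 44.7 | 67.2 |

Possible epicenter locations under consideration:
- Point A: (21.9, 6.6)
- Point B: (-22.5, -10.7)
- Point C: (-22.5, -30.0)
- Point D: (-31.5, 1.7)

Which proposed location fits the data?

For each candidate, compare |candidate − station| to the reported distance:
Point A: residuals P 41.5, Q 13.3, R 29.1 → max 41.5 km
Point B: residuals P 5.9, Q 15.2, R 2.7 → max 15.2 km
Point C: residuals P 6.8, Q 26.5, R 18.8 → max 26.5 km
Point D: residuals P 0.0, Q 0.0, R 0.0 → max 0.0 km
Only Point D has all residuals ≈ 0.

Point D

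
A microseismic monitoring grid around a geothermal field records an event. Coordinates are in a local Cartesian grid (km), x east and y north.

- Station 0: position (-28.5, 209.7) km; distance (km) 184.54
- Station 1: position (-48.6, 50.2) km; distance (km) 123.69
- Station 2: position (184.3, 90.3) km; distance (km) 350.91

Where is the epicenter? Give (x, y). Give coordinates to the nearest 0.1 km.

Circle about each station: (x + 28.5)² + (y − 209.7)² = 184.54²; (x + 48.6)² + (y − 50.2)² = 123.69²; (x − 184.3)² + (y − 90.3)² = 350.91².
Subtracting the Station 0 equation from the Station 1 and Station 2 equations removes the quadratic terms:
-40.2 x − 319.0 y = -21148.54
425.6 x − 238.8 y = -91748.58
Solving the 2×2 system: x ≈ -166.6, y ≈ 87.3 km.
Check against Station 0 (with the unrounded x, y): √((x + 28.5)²+(y − 209.7)²) = 184.54 ≈ 184.54 km. ✓

x ≈ -166.6 km, y ≈ 87.3 km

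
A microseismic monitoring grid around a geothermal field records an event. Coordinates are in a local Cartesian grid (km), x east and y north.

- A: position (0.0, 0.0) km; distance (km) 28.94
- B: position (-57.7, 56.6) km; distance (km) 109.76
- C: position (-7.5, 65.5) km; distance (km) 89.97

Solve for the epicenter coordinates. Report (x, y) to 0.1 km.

Circle about each station: x² + y² = 28.94²; (x + 57.7)² + (y − 56.6)² = 109.76²; (x + 7.5)² + (y − 65.5)² = 89.97².
Subtracting pairs of circle equations eliminates x²+y² and gives linear equations (the radical axes):
-115.4 x + 113.2 y = -4676.88
-15.0 x + 131.0 y = -2910.58
Solving the 2×2 system: x ≈ 21.1, y ≈ -19.8 km.
Check against A (with the unrounded x, y): √(x²+y²) = 28.94 ≈ 28.94 km. ✓

21.1 km east, -19.8 km north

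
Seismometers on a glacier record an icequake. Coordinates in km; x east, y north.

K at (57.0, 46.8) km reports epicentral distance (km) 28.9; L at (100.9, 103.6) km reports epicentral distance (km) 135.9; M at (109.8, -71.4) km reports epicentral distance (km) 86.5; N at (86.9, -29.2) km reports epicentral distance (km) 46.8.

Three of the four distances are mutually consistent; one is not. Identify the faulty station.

K

Solve using three stations at a time. Using L, M, N (subtract circle equations pairwise → linear system) gives (x, y) ≈ (41.3, -18.5).
Distances from that point to each station vs reported:
  K: calculated 67.2 vs reported 28.9 → residual 38.3 km
  L: calculated 135.9 vs reported 135.9 → residual 0.0 km
  M: calculated 86.5 vs reported 86.5 → residual 0.0 km
  N: calculated 46.8 vs reported 46.8 → residual 0.0 km
L, M, N are mutually consistent (residuals ≈ 0); K is off by 38.3 km.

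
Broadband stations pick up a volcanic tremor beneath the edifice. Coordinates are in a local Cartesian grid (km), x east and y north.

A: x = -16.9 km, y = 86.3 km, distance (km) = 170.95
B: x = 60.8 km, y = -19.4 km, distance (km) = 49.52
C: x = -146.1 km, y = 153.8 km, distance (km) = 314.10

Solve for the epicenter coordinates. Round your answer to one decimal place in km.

Circle about each station: (x + 16.9)² + (y − 86.3)² = 170.95²; (x − 60.8)² + (y + 19.4)² = 49.52²; (x + 146.1)² + (y − 153.8)² = 314.10².
Subtracting pairs of circle equations eliminates x²+y² and gives linear equations (the radical axes):
155.4 x − 211.4 y = 23111.37
-258.4 x + 135.0 y = -32168.56
Solving the 2×2 system: x ≈ 109.4, y ≈ -28.9 km.
Check against A (with the unrounded x, y): √((x + 16.9)²+(y − 86.3)²) = 170.95 ≈ 170.95 km. ✓

(109.4, -28.9)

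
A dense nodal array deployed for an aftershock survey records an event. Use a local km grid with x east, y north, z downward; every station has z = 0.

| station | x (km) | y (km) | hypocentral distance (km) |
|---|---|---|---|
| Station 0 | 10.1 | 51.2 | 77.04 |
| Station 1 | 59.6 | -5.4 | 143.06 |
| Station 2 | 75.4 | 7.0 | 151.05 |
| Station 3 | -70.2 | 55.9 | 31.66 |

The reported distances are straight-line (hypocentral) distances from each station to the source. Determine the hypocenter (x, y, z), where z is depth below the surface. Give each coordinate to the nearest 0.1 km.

x ≈ -59.9 km, y ≈ 68.4 km, depth ≈ 27.2 km

Each station gives a sphere (x−x_i)² + (y−y_i)² + z² = d_i² (stations at z=0).
Subtracting the Station 0 sphere from Station 1 and Station 2: z² cancels, leaving linear equations in x and y:
99.0 x − 113.2 y = -13673.13
130.6 x − 88.4 y = -13870.23
Solving: x ≈ -59.911, y ≈ 68.391 km (keep extra digits for the depth step; rounded: -59.9, 68.4).
Then from the Station 0 sphere: z² = 77.04² − (x − 10.1)² − (y − 51.2)² with x = -59.911, y = 68.391, so z ≈ 27.168 ≈ 27.2 km.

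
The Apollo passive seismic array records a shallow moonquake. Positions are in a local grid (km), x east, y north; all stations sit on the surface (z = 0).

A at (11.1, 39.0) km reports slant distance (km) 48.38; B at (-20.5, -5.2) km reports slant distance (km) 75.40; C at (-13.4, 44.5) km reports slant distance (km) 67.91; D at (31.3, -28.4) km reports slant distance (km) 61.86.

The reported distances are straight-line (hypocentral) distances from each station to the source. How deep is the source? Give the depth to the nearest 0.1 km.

Each station gives a sphere (x−x_i)² + (y−y_i)² + z² = d_i² (stations at z=0).
Subtracting the A sphere from B and C: z² cancels, leaving linear equations in x and y:
-63.2 x − 88.4 y = -4541.46
-49.0 x + 11.0 y = -1755.54
Solving: x ≈ 40.810, y ≈ 22.197 km (keep extra digits for the depth step; rounded: 40.8, 22.2).
Then from the A sphere: z² = 48.38² − (x − 11.1)² − (y − 39.0)² with x = 40.810, y = 22.197, so z ≈ 34.287 ≈ 34.3 km.
Check against D (with the unrounded solution): distance 61.86 ≈ 61.86 km. ✓

z ≈ 34.3 km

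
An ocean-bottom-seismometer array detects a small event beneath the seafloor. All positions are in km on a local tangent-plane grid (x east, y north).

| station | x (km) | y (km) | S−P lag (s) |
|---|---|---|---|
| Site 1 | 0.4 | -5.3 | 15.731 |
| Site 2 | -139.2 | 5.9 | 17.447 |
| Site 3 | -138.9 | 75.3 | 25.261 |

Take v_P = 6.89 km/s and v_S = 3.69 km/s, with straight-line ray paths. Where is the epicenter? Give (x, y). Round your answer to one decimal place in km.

Distance from S−P lag: d = Δt · v_P v_S / (v_P − v_S) = Δt · (6.89·3.69)/(6.89−3.69) ≈ 7.9450·Δt.
So d_Site 1 = 124.98, d_Site 2 = 138.62, d_Site 3 = 200.70 km.
Circle about each station: (x − 0.4)² + (y + 5.3)² = 124.98²; (x + 139.2)² + (y − 5.9)² = 138.62²; (x + 138.9)² + (y − 75.3)² = 200.70².
Subtracting the Site 1 equation from the Site 2 and Site 3 equations removes the quadratic terms:
-279.2 x + 22.4 y = 15787.70
-278.6 x + 161.2 y = 274.56
Solving the 2×2 system: x ≈ -65.5, y ≈ -111.5 km.

x ≈ -65.5 km, y ≈ -111.5 km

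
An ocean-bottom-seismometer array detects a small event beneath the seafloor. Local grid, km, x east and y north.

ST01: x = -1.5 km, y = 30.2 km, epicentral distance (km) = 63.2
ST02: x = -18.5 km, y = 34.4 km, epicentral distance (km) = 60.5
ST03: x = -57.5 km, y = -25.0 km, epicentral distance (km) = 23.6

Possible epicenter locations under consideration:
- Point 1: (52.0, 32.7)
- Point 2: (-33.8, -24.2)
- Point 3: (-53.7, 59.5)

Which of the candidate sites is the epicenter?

Point 2

For each candidate, compare |candidate − station| to the reported distance:
Point 1: residuals ST01 9.6, ST02 10.0, ST03 100.2 → max 100.2 km
Point 2: residuals ST01 0.1, ST02 0.1, ST03 0.1 → max 0.1 km
Point 3: residuals ST01 3.3, ST02 17.3, ST03 61.0 → max 61.0 km
Only Point 2 has all residuals ≈ 0.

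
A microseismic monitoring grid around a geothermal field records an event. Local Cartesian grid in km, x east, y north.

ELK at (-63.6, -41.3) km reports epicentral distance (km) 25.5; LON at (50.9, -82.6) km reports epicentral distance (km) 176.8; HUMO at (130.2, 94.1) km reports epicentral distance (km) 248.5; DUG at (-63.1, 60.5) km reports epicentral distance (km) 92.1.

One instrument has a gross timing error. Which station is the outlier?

LON

Solve using three stations at a time. Using ELK, HUMO, DUG (subtract circle equations pairwise → linear system) gives (x, y) ≈ (-85.8, -28.8).
Distances from that point to each station vs reported:
  ELK: calculated 25.5 vs reported 25.5 → residual 0.0 km
  LON: calculated 146.9 vs reported 176.8 → residual 29.9 km
  HUMO: calculated 248.5 vs reported 248.5 → residual 0.0 km
  DUG: calculated 92.1 vs reported 92.1 → residual 0.0 km
ELK, HUMO, DUG are mutually consistent (residuals ≈ 0); LON is off by 29.9 km.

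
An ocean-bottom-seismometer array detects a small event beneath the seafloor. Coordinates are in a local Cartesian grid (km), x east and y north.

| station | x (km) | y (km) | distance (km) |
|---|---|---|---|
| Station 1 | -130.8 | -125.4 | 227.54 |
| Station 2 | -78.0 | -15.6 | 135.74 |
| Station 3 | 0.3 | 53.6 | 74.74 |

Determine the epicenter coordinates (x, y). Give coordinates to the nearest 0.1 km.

(56.3, 4.1)

Circle about each station: (x + 130.8)² + (y + 125.4)² = 227.54²; (x + 78.0)² + (y + 15.6)² = 135.74²; (x − 0.3)² + (y − 53.6)² = 74.74².
Subtracting pairs of circle equations eliminates x²+y² and gives linear equations (the radical axes):
105.6 x + 219.6 y = 6842.66
262.2 x + 358.0 y = 16227.63
Solving the 2×2 system: x ≈ 56.3, y ≈ 4.1 km.
Check against Station 1 (with the unrounded x, y): √((x + 130.8)²+(y + 125.4)²) = 227.55 ≈ 227.54 km. ✓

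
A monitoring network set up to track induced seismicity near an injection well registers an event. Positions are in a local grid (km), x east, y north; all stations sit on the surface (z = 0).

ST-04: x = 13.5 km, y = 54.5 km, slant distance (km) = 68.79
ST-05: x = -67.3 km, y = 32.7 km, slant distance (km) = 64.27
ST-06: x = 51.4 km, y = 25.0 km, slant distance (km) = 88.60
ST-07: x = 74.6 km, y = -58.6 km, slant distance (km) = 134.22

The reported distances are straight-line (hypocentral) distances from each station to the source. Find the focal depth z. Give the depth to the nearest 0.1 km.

z ≈ 45.9 km

Each station gives a sphere (x−x_i)² + (y−y_i)² + z² = d_i² (stations at z=0).
Subtracting the ST-04 sphere from ST-05 and ST-06: z² cancels, leaving linear equations in x and y:
-161.6 x − 43.6 y = 3047.51
75.8 x − 59.0 y = -3003.44
Solving: x ≈ -24.203, y ≈ 19.811 km (keep extra digits for the depth step; rounded: -24.2, 19.8).
Then from the ST-04 sphere: z² = 68.79² − (x − 13.5)² − (y − 54.5)² with x = -24.203, y = 19.811, so z ≈ 45.904 ≈ 45.9 km.
Check against ST-07 (with the unrounded solution): distance 134.23 ≈ 134.22 km. ✓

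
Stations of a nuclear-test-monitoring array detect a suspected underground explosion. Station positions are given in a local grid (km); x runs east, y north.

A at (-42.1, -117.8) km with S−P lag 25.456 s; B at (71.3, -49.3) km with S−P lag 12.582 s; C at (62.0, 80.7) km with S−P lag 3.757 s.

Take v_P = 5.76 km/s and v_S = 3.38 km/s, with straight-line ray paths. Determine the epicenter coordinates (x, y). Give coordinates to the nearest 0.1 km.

(76.3, 53.5)

Distance from S−P lag: d = Δt · v_P v_S / (v_P − v_S) = Δt · (5.76·3.38)/(5.76−3.38) ≈ 8.1802·Δt.
So d_A = 208.23, d_B = 102.92, d_C = 30.73 km.
Circle about each station: (x + 42.1)² + (y + 117.8)² = 208.23²; (x − 71.3)² + (y + 49.3)² = 102.92²; (x − 62.0)² + (y − 80.7)² = 30.73².
Subtracting the A equation from the B and C equations removes the quadratic terms:
226.8 x + 137.0 y = 24632.14
208.2 x + 397.0 y = 37122.64
Solving the 2×2 system: x ≈ 76.3, y ≈ 53.5 km.
Check against A (with the unrounded x, y): √((x + 42.1)²+(y + 117.8)²) = 208.23 ≈ 208.23 km. ✓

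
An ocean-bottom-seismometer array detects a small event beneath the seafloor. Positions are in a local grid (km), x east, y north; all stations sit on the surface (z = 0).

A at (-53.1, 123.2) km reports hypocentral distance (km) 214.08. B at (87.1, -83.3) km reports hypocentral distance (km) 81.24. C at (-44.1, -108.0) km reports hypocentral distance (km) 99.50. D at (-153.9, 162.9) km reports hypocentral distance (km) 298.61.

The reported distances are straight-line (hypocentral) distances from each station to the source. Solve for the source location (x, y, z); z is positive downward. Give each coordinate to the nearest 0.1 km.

Each station gives a sphere (x−x_i)² + (y−y_i)² + z² = d_i² (stations at z=0).
Subtracting the A sphere from B and C: z² cancels, leaving linear equations in x and y:
280.4 x − 413.0 y = 35757.76
18.0 x − 462.4 y = 31540.96
Solving: x ≈ 28.701, y ≈ -67.094 km (keep extra digits for the depth step; rounded: 28.7, -67.1).
Then from the A sphere: z² = 214.08² − (x + 53.1)² − (y − 123.2)² with x = 28.701, y = -67.094, so z ≈ 54.102 ≈ 54.1 km.

(28.7, -67.1, 54.1)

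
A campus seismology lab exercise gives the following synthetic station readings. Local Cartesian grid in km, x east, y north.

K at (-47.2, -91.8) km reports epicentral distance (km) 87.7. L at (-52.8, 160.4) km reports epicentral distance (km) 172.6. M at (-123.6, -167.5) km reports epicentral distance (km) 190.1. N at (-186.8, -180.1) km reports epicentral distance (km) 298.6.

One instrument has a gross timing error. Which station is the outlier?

Solve using three stations at a time. Using K, L, M (subtract circle equations pairwise → linear system) gives (x, y) ≈ (-18.9, -8.8).
Distances from that point to each station vs reported:
  K: calculated 87.7 vs reported 87.7 → residual 0.0 km
  L: calculated 172.6 vs reported 172.6 → residual 0.0 km
  M: calculated 190.1 vs reported 190.1 → residual 0.0 km
  N: calculated 239.8 vs reported 298.6 → residual 58.8 km
K, L, M are mutually consistent (residuals ≈ 0); N is off by 58.8 km.

N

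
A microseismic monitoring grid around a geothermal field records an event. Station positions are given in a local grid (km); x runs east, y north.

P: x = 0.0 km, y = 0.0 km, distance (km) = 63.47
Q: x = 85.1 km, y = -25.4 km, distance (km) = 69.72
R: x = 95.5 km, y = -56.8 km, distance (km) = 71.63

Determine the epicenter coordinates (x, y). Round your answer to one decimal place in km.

Circle about each station: x² + y² = 63.47²; (x − 85.1)² + (y + 25.4)² = 69.72²; (x − 95.5)² + (y + 56.8)² = 71.63².
Subtracting pairs of circle equations eliminates x²+y² and gives linear equations (the radical axes):
170.2 x − 50.8 y = 7054.73
191.0 x − 113.6 y = 11244.07
Solving the 2×2 system: x ≈ 23.9, y ≈ -58.8 km.

23.9 km east, -58.8 km north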